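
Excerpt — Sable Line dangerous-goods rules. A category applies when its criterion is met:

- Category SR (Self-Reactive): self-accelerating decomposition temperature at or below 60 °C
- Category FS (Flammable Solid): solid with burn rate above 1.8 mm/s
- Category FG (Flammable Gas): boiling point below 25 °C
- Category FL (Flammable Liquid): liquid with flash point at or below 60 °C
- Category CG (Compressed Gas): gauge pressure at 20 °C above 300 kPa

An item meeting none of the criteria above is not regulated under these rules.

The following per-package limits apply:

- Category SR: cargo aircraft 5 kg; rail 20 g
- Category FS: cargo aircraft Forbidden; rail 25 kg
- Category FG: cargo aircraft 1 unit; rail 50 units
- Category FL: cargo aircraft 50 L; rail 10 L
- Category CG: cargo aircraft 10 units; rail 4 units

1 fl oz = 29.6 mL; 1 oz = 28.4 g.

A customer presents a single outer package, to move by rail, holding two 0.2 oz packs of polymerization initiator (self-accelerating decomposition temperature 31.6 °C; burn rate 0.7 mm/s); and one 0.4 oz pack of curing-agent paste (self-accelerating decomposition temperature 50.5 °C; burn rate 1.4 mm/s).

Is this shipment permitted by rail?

No

Polymerization initiator: self-accelerating decomposition temperature 31.6 °C ≤ 60 °C → Category SR (Self-Reactive).
Self-accelerating decomposition temperature 50.5 °C meets the Category SR criterion (Self-Reactive), so the curing-agent paste is Category SR.
Total Category SR: (two 0.2 oz packs = 11.36 g) + (one 0.4 oz pack = 11.36 g) = 22.72 g.
That exceeds the Category SR rail limit of 20 g.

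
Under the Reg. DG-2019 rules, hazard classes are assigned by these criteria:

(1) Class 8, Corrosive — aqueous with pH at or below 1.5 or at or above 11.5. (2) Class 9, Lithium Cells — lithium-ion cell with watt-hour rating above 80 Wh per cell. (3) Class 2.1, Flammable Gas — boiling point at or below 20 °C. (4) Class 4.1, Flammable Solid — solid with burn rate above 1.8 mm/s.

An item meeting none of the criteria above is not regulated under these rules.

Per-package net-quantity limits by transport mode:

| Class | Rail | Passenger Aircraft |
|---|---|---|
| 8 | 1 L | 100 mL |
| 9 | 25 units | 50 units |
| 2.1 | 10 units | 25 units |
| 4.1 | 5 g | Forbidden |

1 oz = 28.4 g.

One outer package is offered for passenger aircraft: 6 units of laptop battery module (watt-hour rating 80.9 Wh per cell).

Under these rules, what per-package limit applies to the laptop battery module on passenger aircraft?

50 units

With watt-hour rating 80.9 Wh per cell (> 80 Wh per cell), the laptop battery module falls in Class 9.
The passenger aircraft limit for Class 9 is 50 units.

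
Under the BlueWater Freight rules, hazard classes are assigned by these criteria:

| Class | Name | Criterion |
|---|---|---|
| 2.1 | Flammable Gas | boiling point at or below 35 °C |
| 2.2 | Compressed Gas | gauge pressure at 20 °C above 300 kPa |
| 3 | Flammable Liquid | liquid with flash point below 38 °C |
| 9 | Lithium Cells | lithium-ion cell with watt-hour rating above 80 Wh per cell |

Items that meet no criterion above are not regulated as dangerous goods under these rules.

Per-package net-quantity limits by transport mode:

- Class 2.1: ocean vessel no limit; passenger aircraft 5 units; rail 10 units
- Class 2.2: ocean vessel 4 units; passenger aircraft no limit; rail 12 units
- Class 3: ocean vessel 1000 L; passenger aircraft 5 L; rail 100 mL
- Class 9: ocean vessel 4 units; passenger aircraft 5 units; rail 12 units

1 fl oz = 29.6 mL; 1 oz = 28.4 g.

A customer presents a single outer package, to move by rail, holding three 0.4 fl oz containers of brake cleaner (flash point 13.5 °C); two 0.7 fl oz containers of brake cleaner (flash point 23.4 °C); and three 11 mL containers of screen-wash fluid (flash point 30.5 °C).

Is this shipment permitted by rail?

No

The brake cleaner has flash point 13.5 °C, which is < 38 °C, so it is Class 3 (Flammable Liquid).
With flash point 23.4 °C (< 38 °C), the brake cleaner falls in Class 3.
Flash point 30.5 °C meets the Class 3 criterion (Flammable Liquid), so the screen-wash fluid is Class 3.
Total Class 3: (three 0.4 fl oz containers = 35.52 mL) + (two 0.7 fl oz containers = 41.44 mL) + (three 11 mL containers = 33 mL) = 109.96 mL.
109.96 mL > 100 mL (rail limit, Class 3) — over the limit.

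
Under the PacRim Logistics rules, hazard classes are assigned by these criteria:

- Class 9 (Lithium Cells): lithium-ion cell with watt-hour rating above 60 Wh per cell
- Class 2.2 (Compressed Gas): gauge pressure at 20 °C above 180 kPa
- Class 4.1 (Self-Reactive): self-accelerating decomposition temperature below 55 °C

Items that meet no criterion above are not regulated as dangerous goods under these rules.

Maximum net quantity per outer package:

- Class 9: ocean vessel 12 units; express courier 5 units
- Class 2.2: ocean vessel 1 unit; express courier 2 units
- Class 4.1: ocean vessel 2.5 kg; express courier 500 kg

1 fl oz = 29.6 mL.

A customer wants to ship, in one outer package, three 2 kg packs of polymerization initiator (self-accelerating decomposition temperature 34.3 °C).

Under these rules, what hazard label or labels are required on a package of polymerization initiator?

With self-accelerating decomposition temperature 34.3 °C (< 55 °C), the polymerization initiator falls in Class 4.1.
Only the Class 4.1 label is required.

Class 4.1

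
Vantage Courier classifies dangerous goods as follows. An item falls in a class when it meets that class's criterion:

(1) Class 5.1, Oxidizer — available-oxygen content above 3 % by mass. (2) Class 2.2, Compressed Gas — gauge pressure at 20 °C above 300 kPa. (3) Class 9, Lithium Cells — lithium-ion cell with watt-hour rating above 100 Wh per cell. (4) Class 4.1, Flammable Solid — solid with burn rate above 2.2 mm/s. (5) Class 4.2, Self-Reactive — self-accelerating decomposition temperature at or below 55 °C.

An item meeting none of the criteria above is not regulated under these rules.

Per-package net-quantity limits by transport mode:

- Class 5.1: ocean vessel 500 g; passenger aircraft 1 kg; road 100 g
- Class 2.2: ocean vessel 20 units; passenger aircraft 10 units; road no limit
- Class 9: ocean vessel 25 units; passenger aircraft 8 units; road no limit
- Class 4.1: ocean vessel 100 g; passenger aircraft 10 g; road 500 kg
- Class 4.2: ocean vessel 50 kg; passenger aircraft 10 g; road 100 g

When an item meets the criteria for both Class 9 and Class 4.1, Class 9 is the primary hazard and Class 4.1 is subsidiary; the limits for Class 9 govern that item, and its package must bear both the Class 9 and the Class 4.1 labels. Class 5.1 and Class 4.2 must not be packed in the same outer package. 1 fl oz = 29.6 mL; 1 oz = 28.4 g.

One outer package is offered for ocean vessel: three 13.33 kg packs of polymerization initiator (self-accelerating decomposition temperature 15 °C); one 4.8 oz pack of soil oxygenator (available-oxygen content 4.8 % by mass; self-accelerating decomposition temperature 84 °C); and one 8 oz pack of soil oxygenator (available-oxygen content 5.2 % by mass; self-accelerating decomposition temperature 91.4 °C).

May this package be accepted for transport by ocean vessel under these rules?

Self-accelerating decomposition temperature 15 °C meets the Class 4.2 criterion (Self-Reactive), so the polymerization initiator is Class 4.2.
The soil oxygenator has available-oxygen content 4.8 % by mass, which is > 3 % by mass, so it is Class 5.1 (Oxidizer).
The soil oxygenator has available-oxygen content 5.2 % by mass, which is > 3 % by mass, so it is Class 5.1 (Oxidizer).
Total Class 5.1: (one 4.8 oz pack = 136.32 g) + (one 8 oz pack = 227.2 g) = 363.52 g.
363.52 g is within the ocean vessel limit of 500 g for Class 5.1.
Class 4.2 quantity: three 13.33 kg packs = 39.99 kg.
39.99 kg ≤ 50 kg (ocean vessel limit, Class 4.2) — within limit.
Class 5.1 and Class 4.2 may not share an outer package.

No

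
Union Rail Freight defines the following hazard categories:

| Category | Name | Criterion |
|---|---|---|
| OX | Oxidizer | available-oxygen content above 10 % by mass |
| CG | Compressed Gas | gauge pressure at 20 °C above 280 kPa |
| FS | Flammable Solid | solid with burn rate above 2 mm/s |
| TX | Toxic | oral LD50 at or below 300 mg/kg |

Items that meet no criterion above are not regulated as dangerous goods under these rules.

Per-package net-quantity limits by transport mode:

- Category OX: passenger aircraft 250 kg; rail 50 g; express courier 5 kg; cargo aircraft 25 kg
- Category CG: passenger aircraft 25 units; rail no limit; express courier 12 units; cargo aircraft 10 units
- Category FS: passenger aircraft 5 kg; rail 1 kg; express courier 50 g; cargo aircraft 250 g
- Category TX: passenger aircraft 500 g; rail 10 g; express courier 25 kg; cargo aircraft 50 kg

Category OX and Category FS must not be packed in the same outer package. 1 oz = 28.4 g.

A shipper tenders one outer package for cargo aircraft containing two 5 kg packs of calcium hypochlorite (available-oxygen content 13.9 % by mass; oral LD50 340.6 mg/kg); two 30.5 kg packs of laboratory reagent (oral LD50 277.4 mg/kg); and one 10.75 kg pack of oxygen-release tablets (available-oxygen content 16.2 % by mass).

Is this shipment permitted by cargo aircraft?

No

The calcium hypochlorite has available-oxygen content 13.9 % by mass, which is > 10 % by mass, so it is Category OX (Oxidizer).
The laboratory reagent has oral LD50 277.4 mg/kg, which is ≤ 300 mg/kg, so it is Category TX (Toxic).
Oxygen-release tablets: available-oxygen content 16.2 % by mass > 10 % by mass → Category OX (Oxidizer).
Category TX quantity: two 30.5 kg packs = 61 kg.
That exceeds the Category TX cargo aircraft limit of 50 kg.
Total Category OX: (two 5 kg packs = 10 kg) + 10.75 kg = 20.75 kg.
20.75 kg ≤ 25 kg (cargo aircraft limit, Category OX) — within limit.
The segregation rule (Category OX with Category FS) does not apply to Category TX with Category OX.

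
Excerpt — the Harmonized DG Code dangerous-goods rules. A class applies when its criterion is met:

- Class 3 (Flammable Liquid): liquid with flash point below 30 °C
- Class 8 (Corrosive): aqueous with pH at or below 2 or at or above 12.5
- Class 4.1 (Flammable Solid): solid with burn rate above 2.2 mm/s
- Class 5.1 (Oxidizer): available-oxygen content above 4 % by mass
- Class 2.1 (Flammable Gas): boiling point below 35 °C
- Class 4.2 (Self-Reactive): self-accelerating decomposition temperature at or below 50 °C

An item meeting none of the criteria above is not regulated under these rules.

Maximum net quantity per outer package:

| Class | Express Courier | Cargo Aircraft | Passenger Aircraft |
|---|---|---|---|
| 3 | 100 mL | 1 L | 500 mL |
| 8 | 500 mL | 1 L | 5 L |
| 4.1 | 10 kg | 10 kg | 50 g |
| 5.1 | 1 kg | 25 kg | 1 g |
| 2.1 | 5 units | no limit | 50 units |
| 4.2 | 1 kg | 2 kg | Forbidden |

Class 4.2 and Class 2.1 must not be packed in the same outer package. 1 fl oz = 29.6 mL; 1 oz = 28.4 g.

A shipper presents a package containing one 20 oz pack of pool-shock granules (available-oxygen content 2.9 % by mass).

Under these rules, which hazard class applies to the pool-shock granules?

available-oxygen content 2.9 % by mass is not above 4 % by mass, so Class 5.1 does not apply.
No criterion is met, so the item is not regulated.

Not regulated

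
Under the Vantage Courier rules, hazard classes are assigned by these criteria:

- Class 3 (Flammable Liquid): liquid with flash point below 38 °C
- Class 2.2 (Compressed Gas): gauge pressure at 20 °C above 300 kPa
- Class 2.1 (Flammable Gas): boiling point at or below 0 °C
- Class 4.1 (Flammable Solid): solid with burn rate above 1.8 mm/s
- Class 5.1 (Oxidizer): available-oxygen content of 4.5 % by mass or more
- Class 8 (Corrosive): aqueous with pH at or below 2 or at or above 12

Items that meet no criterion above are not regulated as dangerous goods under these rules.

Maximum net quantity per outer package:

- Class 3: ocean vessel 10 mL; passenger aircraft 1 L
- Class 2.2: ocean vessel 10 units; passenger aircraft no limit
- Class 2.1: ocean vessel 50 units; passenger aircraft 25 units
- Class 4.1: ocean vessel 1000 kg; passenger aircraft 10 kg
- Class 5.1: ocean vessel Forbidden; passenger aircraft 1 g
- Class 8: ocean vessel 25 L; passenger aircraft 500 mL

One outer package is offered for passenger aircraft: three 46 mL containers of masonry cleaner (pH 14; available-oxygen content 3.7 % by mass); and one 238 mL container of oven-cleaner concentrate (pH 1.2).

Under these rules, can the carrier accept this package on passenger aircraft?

Yes

With pH 14 (≥ 12), the masonry cleaner falls in Class 8.
Oven-cleaner concentrate: pH 1.2 ≤ 2 → Class 8 (Corrosive).
Total Class 8: (three 46 mL containers = 138 mL) + 238 mL = 376 mL.
376 mL is within the passenger aircraft limit of 500 mL for Class 8.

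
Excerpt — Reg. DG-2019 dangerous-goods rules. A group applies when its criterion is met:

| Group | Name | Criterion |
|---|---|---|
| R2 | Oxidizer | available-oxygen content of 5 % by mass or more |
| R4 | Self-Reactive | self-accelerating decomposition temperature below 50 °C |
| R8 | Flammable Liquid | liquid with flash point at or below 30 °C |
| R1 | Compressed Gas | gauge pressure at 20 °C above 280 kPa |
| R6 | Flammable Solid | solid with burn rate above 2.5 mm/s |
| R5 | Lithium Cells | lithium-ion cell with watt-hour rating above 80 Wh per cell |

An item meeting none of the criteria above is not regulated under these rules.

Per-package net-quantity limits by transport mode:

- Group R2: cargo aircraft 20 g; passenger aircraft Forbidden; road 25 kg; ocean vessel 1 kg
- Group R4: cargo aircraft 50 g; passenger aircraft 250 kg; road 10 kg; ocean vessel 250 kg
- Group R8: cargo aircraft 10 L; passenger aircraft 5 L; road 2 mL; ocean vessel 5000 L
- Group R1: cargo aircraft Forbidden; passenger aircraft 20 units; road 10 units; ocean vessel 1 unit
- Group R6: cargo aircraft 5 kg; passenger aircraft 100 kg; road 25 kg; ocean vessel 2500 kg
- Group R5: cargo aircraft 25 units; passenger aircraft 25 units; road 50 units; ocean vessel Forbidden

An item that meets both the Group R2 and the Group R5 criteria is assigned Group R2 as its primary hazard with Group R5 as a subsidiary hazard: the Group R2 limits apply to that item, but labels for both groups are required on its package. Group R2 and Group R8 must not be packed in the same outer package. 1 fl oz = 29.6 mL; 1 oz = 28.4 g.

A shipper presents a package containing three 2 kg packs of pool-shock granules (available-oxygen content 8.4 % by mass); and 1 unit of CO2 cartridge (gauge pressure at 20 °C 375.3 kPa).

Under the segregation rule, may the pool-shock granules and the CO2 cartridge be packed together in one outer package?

Yes

Available-oxygen content 8.4 % by mass meets the Group R2 criterion (Oxidizer), so the pool-shock granules are Group R2.
The CO2 cartridge has gauge pressure at 20 °C 375.3 kPa, which is > 280 kPa, so it is Group R1 (Compressed Gas).
No segregation rule bars Group R2 with Group R1.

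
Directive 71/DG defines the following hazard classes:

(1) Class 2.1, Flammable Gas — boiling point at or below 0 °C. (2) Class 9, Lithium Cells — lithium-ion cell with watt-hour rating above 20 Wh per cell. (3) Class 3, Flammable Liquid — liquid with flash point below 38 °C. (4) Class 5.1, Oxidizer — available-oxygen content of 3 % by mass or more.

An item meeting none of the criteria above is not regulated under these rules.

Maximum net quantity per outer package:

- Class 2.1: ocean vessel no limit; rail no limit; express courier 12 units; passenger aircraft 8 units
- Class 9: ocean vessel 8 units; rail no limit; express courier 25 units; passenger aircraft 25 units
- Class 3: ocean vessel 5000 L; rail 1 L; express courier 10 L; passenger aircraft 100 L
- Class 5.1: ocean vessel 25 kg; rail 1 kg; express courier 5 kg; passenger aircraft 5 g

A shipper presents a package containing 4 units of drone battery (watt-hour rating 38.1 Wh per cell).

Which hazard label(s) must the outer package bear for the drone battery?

Class 9

The drone battery has watt-hour rating 38.1 Wh per cell, which is > 20 Wh per cell, so it is Class 9 (Lithium Cells).
Only the Class 9 label is required.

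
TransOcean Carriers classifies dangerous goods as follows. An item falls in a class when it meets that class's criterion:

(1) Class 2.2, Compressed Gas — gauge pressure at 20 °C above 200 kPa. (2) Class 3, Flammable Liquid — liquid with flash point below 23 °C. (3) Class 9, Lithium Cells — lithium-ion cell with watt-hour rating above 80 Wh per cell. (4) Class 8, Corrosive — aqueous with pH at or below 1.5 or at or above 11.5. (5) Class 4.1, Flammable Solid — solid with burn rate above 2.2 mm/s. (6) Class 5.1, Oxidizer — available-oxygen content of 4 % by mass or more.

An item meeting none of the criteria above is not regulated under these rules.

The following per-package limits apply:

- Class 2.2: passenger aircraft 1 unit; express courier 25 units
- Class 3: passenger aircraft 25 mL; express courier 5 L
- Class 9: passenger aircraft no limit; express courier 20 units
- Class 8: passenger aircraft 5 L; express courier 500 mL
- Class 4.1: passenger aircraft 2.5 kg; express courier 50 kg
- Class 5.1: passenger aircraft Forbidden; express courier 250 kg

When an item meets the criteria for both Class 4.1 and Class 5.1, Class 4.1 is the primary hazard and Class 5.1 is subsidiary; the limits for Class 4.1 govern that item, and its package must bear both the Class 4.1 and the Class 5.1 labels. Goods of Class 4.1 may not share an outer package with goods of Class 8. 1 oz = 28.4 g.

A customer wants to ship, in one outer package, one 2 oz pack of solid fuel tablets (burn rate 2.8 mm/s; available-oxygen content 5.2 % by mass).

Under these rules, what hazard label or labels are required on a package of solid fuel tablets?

Class 4.1 and 5.1

Burn rate 2.8 mm/s meets the Class 4.1 criterion (Flammable Solid), so the solid fuel tablets are Class 4.1.
With available-oxygen content 5.2 % by mass (≥ 4 % by mass), the solid fuel tablets fall in Class 5.1.
By the precedence rule Class 4.1 is primary and Class 5.1 is subsidiary, and that rule requires both labels on the package.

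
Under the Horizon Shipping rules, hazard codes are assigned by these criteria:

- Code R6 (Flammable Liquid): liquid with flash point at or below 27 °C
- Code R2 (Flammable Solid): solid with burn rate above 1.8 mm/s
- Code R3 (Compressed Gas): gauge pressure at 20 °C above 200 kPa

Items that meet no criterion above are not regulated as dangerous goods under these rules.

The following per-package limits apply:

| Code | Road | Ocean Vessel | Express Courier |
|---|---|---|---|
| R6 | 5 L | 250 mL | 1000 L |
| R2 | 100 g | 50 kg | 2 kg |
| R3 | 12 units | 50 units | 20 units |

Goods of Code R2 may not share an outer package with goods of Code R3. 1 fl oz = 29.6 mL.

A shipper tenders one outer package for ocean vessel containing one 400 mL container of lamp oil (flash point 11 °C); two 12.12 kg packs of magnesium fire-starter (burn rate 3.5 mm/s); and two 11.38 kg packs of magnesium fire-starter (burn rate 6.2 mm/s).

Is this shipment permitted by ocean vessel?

No

With flash point 11 °C (≤ 27 °C), the lamp oil falls in Code R6.
With burn rate 3.5 mm/s (> 1.8 mm/s), the magnesium fire-starter falls in Code R2.
With burn rate 6.2 mm/s (> 1.8 mm/s), the magnesium fire-starter falls in Code R2.
Code R2 net quantity: (two 12.12 kg packs = 24.24 kg) + (two 11.38 kg packs = 22.76 kg) = 47 kg.
47 kg is within the ocean vessel limit of 50 kg for Code R2.
Code R6 quantity: 400 mL.
400 mL > 250 mL (ocean vessel limit, Code R6) — over the limit.
The segregation rule (Code R2 with Code R3) does not apply to Code R2 with Code R6.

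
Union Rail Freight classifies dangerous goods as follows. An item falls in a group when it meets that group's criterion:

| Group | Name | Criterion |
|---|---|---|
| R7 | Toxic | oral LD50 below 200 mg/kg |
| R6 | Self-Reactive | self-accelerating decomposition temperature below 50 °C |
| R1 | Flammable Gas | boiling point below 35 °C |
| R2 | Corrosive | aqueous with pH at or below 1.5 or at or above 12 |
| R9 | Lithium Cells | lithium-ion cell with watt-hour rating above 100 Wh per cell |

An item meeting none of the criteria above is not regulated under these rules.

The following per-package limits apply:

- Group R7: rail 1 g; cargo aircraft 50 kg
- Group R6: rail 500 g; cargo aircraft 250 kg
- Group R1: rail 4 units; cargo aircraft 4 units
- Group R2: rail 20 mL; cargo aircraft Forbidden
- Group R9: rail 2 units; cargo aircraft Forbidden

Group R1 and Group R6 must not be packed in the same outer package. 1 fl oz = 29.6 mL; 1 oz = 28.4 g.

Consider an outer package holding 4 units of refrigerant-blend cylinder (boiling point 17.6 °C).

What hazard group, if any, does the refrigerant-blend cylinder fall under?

Refrigerant-blend cylinder: boiling point 17.6 °C < 35 °C → Group R1 (Flammable Gas).

Group R1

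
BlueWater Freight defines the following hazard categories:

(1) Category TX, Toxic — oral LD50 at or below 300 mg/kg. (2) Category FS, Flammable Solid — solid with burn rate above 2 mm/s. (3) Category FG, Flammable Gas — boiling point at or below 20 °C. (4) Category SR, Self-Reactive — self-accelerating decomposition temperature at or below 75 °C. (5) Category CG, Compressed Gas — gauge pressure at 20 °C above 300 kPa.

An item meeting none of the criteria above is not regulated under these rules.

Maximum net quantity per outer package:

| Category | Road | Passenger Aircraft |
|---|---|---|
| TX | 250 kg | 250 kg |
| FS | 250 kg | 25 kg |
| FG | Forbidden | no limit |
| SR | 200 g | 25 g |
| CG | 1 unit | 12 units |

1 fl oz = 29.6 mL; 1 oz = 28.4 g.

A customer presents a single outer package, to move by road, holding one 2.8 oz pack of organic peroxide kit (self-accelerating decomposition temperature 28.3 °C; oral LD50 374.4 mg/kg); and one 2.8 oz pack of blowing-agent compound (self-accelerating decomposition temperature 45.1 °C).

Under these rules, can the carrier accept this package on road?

Yes

The organic peroxide kit has self-accelerating decomposition temperature 28.3 °C, which is ≤ 75 °C, so it is Category SR (Self-Reactive).
The blowing-agent compound has self-accelerating decomposition temperature 45.1 °C, which is ≤ 75 °C, so it is Category SR (Self-Reactive).
Total Category SR: (one 2.8 oz pack = 79.52 g) + (one 2.8 oz pack = 79.52 g) = 159.04 g.
159.04 g is within the road limit of 200 g for Category SR.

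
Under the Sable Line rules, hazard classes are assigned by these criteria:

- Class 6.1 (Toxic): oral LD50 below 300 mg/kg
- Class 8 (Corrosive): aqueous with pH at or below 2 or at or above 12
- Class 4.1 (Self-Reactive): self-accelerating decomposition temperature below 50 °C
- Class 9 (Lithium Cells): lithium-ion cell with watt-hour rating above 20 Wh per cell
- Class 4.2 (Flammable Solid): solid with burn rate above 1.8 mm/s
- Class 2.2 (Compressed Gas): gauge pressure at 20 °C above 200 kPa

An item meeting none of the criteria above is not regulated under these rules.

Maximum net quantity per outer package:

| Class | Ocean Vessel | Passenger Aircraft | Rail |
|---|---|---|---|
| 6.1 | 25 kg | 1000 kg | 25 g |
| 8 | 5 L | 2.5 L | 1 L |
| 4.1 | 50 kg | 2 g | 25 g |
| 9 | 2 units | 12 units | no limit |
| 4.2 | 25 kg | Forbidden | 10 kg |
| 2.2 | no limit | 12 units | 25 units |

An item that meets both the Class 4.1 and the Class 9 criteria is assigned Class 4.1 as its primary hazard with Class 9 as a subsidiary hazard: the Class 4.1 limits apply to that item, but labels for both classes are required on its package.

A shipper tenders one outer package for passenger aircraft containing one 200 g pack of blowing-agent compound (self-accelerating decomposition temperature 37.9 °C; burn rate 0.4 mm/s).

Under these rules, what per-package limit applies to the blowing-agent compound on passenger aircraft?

2 g

The blowing-agent compound has self-accelerating decomposition temperature 37.9 °C, which is < 50 °C, so it is Class 4.1 (Self-Reactive).
The passenger aircraft limit for Class 4.1 is 2 g.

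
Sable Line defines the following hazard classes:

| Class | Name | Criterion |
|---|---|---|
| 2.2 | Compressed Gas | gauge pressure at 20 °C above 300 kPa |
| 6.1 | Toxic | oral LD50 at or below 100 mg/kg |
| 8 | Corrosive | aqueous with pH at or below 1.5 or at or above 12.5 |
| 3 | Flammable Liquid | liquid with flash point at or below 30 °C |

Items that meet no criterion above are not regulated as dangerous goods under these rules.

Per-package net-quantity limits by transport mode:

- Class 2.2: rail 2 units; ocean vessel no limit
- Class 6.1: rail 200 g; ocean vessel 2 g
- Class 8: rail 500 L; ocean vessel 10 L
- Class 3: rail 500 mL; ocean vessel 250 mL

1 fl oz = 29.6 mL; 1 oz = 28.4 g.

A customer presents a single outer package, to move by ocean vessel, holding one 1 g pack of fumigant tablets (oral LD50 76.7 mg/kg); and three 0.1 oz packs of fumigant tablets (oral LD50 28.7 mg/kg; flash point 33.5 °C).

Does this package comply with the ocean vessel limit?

With oral LD50 76.7 mg/kg (≤ 100 mg/kg), the fumigant tablets fall in Class 6.1.
The fumigant tablets have oral LD50 28.7 mg/kg, which is ≤ 100 mg/kg, so they are Class 6.1 (Toxic).
Class 6.1 net quantity: 1 g + (three 0.1 oz packs = 8.52 g) = 9.52 g.
9.52 g exceeds the ocean vessel limit of 2 g for Class 6.1.

No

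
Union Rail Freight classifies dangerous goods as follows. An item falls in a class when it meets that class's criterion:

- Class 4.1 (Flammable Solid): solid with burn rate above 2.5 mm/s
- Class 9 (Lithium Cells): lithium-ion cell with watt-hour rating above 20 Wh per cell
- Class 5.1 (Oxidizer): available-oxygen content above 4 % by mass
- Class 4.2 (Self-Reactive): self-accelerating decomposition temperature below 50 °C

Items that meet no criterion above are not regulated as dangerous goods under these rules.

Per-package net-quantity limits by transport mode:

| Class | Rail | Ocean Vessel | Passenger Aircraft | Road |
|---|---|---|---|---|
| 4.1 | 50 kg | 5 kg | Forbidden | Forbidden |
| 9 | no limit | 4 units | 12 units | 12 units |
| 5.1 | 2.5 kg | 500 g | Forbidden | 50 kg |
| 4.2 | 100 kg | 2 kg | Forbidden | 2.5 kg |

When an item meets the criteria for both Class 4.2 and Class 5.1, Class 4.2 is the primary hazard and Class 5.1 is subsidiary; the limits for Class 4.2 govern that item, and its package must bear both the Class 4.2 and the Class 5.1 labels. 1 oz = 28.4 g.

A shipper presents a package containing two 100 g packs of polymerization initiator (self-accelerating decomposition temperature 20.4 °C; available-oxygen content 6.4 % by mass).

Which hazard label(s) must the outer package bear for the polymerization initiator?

Class 4.2 and 5.1

With self-accelerating decomposition temperature 20.4 °C (< 50 °C), the polymerization initiator falls in Class 4.2.
Available-oxygen content 6.4 % by mass meets the Class 5.1 criterion (Oxidizer), so the polymerization initiator is Class 5.1.
By the precedence rule Class 4.2 is primary and Class 5.1 is subsidiary, and that rule requires both labels on the package.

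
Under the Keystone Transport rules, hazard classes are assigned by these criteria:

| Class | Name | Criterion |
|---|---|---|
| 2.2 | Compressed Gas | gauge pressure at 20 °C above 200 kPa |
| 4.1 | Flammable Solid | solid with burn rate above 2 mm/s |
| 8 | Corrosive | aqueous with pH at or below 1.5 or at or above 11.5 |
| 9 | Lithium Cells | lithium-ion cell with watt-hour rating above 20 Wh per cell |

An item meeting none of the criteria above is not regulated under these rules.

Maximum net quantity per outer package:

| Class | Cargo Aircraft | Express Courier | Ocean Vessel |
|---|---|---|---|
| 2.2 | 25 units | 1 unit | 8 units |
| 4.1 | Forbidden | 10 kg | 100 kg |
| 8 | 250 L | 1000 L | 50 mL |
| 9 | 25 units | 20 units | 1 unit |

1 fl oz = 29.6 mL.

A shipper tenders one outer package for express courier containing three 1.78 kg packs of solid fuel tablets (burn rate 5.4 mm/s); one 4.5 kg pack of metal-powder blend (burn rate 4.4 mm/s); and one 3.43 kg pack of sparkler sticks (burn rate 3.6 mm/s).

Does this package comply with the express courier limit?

With burn rate 5.4 mm/s (> 2 mm/s), the solid fuel tablets fall in Class 4.1.
The metal-powder blend has burn rate 4.4 mm/s, which is > 2 mm/s, so it is Class 4.1 (Flammable Solid).
Burn rate 3.6 mm/s meets the Class 4.1 criterion (Flammable Solid), so the sparkler sticks are Class 4.1.
Class 4.1 net quantity: (three 1.78 kg packs = 5.34 kg) + 4.5 kg + 3.43 kg = 13.27 kg.
13.27 kg > 10 kg (express courier limit, Class 4.1) — over the limit.

No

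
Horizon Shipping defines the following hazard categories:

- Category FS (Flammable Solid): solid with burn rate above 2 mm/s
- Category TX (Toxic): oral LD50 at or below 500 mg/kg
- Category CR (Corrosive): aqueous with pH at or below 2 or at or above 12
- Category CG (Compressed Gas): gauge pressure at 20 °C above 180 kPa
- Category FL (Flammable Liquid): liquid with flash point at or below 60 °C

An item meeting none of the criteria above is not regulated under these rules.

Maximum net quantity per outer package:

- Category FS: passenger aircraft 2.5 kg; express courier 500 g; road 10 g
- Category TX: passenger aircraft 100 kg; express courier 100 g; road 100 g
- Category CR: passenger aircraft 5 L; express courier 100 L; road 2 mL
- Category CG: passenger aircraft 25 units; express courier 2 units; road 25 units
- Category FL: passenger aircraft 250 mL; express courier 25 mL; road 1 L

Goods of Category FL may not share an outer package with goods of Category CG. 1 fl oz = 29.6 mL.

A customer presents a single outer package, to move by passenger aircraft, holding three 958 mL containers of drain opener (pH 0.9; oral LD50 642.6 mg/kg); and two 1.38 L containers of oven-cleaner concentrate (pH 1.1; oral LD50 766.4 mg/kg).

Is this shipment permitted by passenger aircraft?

No

With pH 0.9 (≤ 2), the drain opener falls in Category CR.
With pH 1.1 (≤ 2), the oven-cleaner concentrate falls in Category CR.
Total Category CR: (three 958 mL containers = 2.874 L) + (two 1.38 L containers = 2.76 L) = 5.634 L.
5.634 L exceeds the passenger aircraft limit of 5 L for Category CR.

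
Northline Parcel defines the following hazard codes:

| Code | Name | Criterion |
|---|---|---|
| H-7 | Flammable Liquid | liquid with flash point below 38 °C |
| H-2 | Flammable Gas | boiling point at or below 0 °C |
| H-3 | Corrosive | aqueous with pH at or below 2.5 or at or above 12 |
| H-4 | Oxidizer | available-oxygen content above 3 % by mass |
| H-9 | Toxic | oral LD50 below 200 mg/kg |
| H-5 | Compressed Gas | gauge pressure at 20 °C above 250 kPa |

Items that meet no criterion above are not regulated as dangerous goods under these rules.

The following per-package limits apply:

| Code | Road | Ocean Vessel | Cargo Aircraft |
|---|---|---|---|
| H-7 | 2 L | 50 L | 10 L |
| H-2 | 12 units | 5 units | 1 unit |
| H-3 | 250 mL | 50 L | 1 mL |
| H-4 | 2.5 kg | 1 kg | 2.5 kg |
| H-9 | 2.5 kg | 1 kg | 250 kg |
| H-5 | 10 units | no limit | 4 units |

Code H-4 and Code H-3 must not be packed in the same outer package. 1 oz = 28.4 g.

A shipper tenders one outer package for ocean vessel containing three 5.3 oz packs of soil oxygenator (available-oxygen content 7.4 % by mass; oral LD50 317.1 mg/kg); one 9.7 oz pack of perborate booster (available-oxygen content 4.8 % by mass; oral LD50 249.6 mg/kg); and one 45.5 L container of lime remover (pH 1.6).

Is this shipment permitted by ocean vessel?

Soil oxygenator: available-oxygen content 7.4 % by mass > 3 % by mass → Code H-4 (Oxidizer).
With available-oxygen content 4.8 % by mass (> 3 % by mass), the perborate booster falls in Code H-4.
pH 1.6 meets the Code H-3 criterion (Corrosive), so the lime remover is Code H-3.
Code H-4 net quantity: (three 5.3 oz packs = 451.56 g) + (one 9.7 oz pack = 275.48 g) = 727.04 g.
727.04 g ≤ 1 kg (ocean vessel limit, Code H-4) — within limit.
Code H-3 quantity: 45.5 L.
45.5 L ≤ 50 L (ocean vessel limit, Code H-3) — within limit.
Code H-4 and Code H-3 may not share an outer package.

No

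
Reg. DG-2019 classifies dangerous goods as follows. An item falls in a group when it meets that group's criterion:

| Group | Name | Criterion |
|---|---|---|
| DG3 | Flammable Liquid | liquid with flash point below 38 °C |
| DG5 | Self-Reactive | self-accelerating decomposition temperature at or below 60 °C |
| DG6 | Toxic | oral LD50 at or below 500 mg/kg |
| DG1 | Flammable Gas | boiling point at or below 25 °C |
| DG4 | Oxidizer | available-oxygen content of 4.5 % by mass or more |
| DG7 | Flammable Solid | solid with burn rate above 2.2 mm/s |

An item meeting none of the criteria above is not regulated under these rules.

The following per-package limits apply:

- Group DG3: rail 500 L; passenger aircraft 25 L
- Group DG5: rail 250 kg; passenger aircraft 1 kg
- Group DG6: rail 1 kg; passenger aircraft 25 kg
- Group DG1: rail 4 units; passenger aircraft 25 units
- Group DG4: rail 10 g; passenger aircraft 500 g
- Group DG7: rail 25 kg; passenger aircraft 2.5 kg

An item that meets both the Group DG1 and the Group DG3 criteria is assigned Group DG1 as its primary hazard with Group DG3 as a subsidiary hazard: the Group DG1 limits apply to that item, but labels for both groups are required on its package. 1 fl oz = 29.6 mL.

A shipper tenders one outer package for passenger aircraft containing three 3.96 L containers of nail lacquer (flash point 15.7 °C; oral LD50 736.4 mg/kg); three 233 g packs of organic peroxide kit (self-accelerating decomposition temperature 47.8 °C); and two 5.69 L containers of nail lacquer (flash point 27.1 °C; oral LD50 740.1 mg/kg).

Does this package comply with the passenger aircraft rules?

The nail lacquer has flash point 15.7 °C, which is < 38 °C, so it is Group DG3 (Flammable Liquid).
The organic peroxide kit has self-accelerating decomposition temperature 47.8 °C, which is ≤ 60 °C, so it is Group DG5 (Self-Reactive).
With flash point 27.1 °C (< 38 °C), the nail lacquer falls in Group DG3.
Group DG3 net quantity: (three 3.96 L containers = 11.88 L) + (two 5.69 L containers = 11.38 L) = 23.26 L.
That is within the Group DG3 passenger aircraft limit of 25 L.
Group DG5 quantity: three 233 g packs = 699 g.
699 g is within the passenger aircraft limit of 1 kg for Group DG5.
Every hazard group is within its passenger aircraft limit and no segregation rule is violated.

Yes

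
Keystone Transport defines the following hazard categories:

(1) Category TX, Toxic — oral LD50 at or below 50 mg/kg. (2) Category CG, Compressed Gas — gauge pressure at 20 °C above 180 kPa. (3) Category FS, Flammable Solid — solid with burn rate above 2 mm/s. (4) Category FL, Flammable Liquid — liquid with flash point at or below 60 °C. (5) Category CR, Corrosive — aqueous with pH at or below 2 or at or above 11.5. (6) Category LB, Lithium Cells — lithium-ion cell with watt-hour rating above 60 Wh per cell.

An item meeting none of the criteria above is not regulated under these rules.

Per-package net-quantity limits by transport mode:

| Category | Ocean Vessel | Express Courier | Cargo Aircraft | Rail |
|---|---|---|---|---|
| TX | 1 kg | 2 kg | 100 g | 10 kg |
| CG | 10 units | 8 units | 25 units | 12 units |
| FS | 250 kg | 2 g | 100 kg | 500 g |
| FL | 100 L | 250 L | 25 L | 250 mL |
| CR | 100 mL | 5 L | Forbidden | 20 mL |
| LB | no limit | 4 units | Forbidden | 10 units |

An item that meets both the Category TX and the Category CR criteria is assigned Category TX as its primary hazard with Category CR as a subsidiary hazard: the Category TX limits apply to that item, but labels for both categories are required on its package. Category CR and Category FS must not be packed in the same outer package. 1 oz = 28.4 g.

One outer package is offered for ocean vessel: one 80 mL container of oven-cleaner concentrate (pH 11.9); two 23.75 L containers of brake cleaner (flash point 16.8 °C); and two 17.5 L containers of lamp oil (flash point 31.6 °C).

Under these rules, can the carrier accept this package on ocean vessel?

Yes

Oven-cleaner concentrate: pH 11.9 ≥ 11.5 → Category CR (Corrosive).
Flash point 16.8 °C meets the Category FL criterion (Flammable Liquid), so the brake cleaner is Category FL.
With flash point 31.6 °C (≤ 60 °C), the lamp oil falls in Category FL.
Category CR quantity: 80 mL.
That is within the Category CR ocean vessel limit of 100 mL.
Category FL net quantity: (two 23.75 L containers = 47.5 L) + (two 17.5 L containers = 35 L) = 82.5 L.
82.5 L ≤ 100 L (ocean vessel limit, Category FL) — within limit.
The segregation rule (Category CR with Category FS) does not apply to Category CR with Category FL.
Every hazard category is within its ocean vessel limit and no segregation rule is violated.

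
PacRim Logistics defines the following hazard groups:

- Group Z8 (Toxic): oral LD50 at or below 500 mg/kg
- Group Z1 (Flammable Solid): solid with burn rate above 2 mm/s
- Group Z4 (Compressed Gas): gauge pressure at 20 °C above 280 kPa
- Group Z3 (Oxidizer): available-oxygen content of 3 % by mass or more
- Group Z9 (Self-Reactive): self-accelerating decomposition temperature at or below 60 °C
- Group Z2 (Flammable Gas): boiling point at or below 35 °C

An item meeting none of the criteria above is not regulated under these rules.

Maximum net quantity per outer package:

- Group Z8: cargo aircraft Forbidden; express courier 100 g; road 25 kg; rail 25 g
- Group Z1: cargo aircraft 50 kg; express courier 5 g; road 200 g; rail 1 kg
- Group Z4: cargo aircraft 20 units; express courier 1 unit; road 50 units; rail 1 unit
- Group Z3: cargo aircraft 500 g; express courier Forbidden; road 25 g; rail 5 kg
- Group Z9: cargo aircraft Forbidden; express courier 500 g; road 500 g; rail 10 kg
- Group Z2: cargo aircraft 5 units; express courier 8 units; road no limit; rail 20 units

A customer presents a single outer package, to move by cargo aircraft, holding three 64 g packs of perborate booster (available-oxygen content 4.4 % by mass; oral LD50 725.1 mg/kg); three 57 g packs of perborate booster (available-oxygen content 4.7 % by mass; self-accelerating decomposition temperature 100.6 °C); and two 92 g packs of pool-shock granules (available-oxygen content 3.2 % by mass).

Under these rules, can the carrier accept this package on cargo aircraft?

With available-oxygen content 4.4 % by mass (≥ 3 % by mass), the perborate booster falls in Group Z3.
The perborate booster has available-oxygen content 4.7 % by mass, which is ≥ 3 % by mass, so it is Group Z3 (Oxidizer).
With available-oxygen content 3.2 % by mass (≥ 3 % by mass), the pool-shock granules fall in Group Z3.
Group Z3 net quantity: (three 64 g packs = 192 g) + (three 57 g packs = 171 g) + (two 92 g packs = 184 g) = 547 g.
547 g exceeds the cargo aircraft limit of 500 g for Group Z3.

No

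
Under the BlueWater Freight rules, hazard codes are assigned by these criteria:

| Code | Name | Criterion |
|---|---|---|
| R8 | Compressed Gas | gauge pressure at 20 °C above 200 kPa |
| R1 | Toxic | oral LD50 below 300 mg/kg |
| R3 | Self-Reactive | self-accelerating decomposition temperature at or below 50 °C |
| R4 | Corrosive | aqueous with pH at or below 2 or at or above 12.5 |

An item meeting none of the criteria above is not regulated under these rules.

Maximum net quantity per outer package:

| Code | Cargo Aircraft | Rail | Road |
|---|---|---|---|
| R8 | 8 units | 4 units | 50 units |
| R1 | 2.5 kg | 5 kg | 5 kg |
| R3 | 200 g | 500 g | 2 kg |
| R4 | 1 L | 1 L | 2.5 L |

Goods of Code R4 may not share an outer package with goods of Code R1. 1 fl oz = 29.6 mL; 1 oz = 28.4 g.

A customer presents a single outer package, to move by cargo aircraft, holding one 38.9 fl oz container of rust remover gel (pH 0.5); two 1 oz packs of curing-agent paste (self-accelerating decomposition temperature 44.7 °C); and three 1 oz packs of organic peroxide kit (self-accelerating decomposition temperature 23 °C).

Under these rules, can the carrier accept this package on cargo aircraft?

With pH 0.5 (≤ 2), the rust remover gel falls in Code R4.
With self-accelerating decomposition temperature 44.7 °C (≤ 50 °C), the curing-agent paste falls in Code R3.
With self-accelerating decomposition temperature 23 °C (≤ 50 °C), the organic peroxide kit falls in Code R3.
Total Code R3: (two 1 oz packs = 56.8 g) + (three 1 oz packs = 85.2 g) = 142 g.
142 g is within the cargo aircraft limit of 200 g for Code R3.
Code R4 quantity: one 38.9 fl oz container = 1151.44 mL.
1151.44 mL exceeds the cargo aircraft limit of 1 L for Code R4.
The segregation rule (Code R4 with Code R1) does not apply to Code R3 with Code R4.

No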